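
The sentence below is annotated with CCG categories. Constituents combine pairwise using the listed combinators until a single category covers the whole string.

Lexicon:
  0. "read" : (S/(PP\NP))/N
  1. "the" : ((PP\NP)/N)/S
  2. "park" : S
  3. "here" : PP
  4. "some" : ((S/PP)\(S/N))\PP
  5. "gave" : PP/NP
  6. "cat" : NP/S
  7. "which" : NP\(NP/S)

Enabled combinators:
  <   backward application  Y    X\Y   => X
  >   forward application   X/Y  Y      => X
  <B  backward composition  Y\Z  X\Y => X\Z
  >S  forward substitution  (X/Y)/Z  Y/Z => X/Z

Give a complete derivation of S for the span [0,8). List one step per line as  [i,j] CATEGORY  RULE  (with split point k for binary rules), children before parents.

[0,1] (S/(PP\NP))/N  lex  "read"
[1,2] ((PP\NP)/N)/S  lex  "the"
[2,3] S  lex  "park"
[1,3] (PP\NP)/N  >  k=2
[0,3] S/N  >S  k=1
[3,4] PP  lex  "here"
[4,5] ((S/PP)\(S/N))\PP  lex  "some"
[3,5] (S/PP)\(S/N)  <  k=4
[0,5] S/PP  <  k=3
[5,6] PP/NP  lex  "gave"
[6,7] NP/S  lex  "cat"
[7,8] NP\(NP/S)  lex  "which"
[6,8] NP  <  k=7
[5,8] PP  >  k=6
[0,8] S  >  k=5

[0,8] S   >
  [0,5] S/PP   <
    [0,3] S/N   >S
      [0,1] "read" : (S/(PP\NP))/N
      [1,3] (PP\NP)/N   >
        [1,2] "the" : ((PP\NP)/N)/S
        [2,3] "park" : S
    [3,5] (S/PP)\(S/N)   <
      [3,4] "here" : PP
      [4,5] "some" : ((S/PP)\(S/N))\PP
  [5,8] PP   >
    [5,6] "gave" : PP/NP
    [6,8] NP   <
      [6,7] "cat" : NP/S
      [7,8] "which" : NP\(NP/S)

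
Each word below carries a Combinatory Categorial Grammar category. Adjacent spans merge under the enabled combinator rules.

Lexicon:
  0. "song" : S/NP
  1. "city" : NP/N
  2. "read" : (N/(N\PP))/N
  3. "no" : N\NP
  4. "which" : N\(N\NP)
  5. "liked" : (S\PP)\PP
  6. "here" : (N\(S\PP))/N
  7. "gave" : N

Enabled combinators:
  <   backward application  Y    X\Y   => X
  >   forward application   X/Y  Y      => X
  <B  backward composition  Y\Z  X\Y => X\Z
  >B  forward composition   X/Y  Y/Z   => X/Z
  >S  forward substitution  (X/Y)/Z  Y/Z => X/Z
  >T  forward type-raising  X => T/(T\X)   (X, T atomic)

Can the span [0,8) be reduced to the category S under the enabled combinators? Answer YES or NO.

YES

[0,8] S   >
  [0,2] S/N   >B
    [0,1] "song" : S/NP
    [1,2] "city" : NP/N
  [2,8] N   >
    [2,5] N/(N\PP)   >
      [2,3] "read" : (N/(N\PP))/N
      [3,5] N   <
        [3,4] "no" : N\NP
        [4,5] "which" : N\(N\NP)
    [5,8] N\PP   <B
      [5,6] "liked" : (S\PP)\PP
      [6,8] N\(S\PP)   >
        [6,7] "here" : (N\(S\PP))/N
        [7,8] "gave" : N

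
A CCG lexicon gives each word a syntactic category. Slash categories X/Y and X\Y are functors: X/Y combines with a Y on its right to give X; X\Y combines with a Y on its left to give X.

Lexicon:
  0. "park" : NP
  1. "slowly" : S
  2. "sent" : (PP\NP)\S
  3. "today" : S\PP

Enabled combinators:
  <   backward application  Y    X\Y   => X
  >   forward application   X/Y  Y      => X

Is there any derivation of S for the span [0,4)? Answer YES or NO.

YES

[0,4] S   <
  [0,3] PP   <
    [0,1] "park" : NP
    [1,3] PP\NP   <
      [1,2] "slowly" : S
      [2,3] "sent" : (PP\NP)\S
  [3,4] "today" : S\PP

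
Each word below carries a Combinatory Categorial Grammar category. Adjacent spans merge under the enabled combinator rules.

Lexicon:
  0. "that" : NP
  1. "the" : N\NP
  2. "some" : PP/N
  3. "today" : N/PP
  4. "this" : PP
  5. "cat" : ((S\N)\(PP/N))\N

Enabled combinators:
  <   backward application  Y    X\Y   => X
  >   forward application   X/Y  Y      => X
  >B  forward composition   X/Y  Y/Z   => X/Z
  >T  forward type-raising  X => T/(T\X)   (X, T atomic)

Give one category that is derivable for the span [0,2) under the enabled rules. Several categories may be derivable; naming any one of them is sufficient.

N

[0,6] S   <
  [0,2] N   <
    [0,1] "that" : NP
    [1,2] "the" : N\NP
  [2,6] S\N   <
    [2,3] "some" : PP/N
    [3,6] (S\N)\(PP/N)   <
      [3,5] N   >
        [3,4] "today" : N/PP
        [4,5] "this" : PP
      [5,6] "cat" : ((S\N)\(PP/N))\N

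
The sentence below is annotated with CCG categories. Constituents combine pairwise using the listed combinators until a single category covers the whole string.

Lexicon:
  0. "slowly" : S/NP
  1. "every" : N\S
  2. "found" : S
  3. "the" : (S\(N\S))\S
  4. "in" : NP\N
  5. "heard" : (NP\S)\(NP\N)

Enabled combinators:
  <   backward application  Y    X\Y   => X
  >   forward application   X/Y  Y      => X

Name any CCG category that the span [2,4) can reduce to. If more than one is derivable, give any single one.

[0,6] S   >
  [0,1] "slowly" : S/NP
  [1,6] NP   <
    [1,4] S   <
      [1,2] "every" : N\S
      [2,4] S\(N\S)   <
        [2,3] "found" : S
        [3,4] "the" : (S\(N\S))\S
    [4,6] NP\S   <
      [4,5] "in" : NP\N
      [5,6] "heard" : (NP\S)\(NP\N)

S\(N\S)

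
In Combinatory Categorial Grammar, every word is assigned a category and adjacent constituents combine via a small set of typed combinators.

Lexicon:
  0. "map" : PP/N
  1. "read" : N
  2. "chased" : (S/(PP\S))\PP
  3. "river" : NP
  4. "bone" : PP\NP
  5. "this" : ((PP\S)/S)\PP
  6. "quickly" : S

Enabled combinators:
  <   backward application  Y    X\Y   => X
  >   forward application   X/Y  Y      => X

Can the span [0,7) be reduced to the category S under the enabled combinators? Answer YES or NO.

YES

[0,7] S   >
  [0,3] S/(PP\S)   <
    [0,2] PP   >
      [0,1] "map" : PP/N
      [1,2] "read" : N
    [2,3] "chased" : (S/(PP\S))\PP
  [3,7] PP\S   >
    [3,6] (PP\S)/S   <
      [3,5] PP   <
        [3,4] "river" : NP
        [4,5] "bone" : PP\NP
      [5,6] "this" : ((PP\S)/S)\PP
    [6,7] "quickly" : S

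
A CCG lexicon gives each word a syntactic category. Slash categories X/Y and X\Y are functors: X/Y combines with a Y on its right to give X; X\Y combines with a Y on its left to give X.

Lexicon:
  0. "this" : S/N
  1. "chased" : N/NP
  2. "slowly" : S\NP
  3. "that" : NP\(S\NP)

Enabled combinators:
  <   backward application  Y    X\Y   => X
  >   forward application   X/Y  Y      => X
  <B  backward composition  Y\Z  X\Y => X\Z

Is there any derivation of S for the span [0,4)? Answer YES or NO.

[0,4] S   >
  [0,1] "this" : S/N
  [1,4] N   >
    [1,2] "chased" : N/NP
    [2,4] NP   <
      [2,3] "slowly" : S\NP
      [3,4] "that" : NP\(S\NP)

YES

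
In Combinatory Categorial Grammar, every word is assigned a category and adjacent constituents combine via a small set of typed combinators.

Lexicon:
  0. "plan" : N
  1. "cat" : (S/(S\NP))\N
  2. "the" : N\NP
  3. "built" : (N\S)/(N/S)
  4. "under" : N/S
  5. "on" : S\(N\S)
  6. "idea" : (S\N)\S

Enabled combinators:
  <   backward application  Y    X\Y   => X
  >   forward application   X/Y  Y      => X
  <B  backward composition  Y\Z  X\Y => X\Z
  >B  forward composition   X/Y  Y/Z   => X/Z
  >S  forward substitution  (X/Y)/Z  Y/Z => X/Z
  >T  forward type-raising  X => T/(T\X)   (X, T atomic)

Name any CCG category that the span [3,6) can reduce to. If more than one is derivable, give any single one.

S

[0,7] S   >
  [0,2] S/(S\NP)   <
    [0,1] "plan" : N
    [1,2] "cat" : (S/(S\NP))\N
  [2,7] S\NP   <B
    [2,3] "the" : N\NP
    [3,7] S\N   <
      [3,6] S   <
        [3,5] N\S   >
          [3,4] "built" : (N\S)/(N/S)
          [4,5] "under" : N/S
        [5,6] "on" : S\(N\S)
      [6,7] "idea" : (S\N)\S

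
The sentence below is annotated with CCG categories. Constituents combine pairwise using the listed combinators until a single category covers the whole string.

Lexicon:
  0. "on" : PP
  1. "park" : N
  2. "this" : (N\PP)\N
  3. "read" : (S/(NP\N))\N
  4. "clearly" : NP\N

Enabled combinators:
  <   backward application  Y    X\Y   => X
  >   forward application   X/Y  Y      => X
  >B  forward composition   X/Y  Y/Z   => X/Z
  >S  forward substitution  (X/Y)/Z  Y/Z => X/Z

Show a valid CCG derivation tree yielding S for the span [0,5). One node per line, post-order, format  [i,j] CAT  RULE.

[0,5] S   >
  [0,4] S/(NP\N)   <
    [0,3] N   <
      [0,1] "on" : PP
      [1,3] N\PP   <
        [1,2] "park" : N
        [2,3] "this" : (N\PP)\N
    [3,4] "read" : (S/(NP\N))\N
  [4,5] "clearly" : NP\N

[0,1] PP  lex  "on"
[1,2] N  lex  "park"
[2,3] (N\PP)\N  lex  "this"
[1,3] N\PP  <  k=2
[0,3] N  <  k=1
[3,4] (S/(NP\N))\N  lex  "read"
[0,4] S/(NP\N)  <  k=3
[4,5] NP\N  lex  "clearly"
[0,5] S  >  k=4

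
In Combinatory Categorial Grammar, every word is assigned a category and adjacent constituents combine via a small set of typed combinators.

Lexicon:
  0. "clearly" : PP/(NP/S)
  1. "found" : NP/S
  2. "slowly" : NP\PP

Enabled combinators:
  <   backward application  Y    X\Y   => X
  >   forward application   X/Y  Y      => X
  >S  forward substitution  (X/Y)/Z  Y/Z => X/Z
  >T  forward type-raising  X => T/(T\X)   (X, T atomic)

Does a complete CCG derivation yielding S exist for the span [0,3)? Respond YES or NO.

PP/(NP/S) NP/S NP\PP
CKY chart[0,3] = {N/(N\NP), NP, NP/(NP\NP), PP/(PP\NP), S/(S\NP)}; S ∉ chart

NO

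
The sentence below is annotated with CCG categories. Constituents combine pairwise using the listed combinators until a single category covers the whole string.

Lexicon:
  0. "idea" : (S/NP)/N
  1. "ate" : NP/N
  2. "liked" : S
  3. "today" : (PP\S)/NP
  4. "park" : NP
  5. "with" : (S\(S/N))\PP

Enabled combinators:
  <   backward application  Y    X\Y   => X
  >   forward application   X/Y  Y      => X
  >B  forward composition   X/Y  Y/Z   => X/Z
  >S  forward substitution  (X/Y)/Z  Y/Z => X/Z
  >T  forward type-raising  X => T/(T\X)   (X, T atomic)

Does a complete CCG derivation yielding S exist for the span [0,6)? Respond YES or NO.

YES

[0,6] S   <
  [0,2] S/N   >S
    [0,1] "idea" : (S/NP)/N
    [1,2] "ate" : NP/N
  [2,6] S\(S/N)   <
    [2,5] PP   >
      [2,3] PP/(PP\S)   >T
        [2,3] "liked" : S
      [3,5] PP\S   >
        [3,4] "today" : (PP\S)/NP
        [4,5] "park" : NP
    [5,6] "with" : (S\(S/N))\PP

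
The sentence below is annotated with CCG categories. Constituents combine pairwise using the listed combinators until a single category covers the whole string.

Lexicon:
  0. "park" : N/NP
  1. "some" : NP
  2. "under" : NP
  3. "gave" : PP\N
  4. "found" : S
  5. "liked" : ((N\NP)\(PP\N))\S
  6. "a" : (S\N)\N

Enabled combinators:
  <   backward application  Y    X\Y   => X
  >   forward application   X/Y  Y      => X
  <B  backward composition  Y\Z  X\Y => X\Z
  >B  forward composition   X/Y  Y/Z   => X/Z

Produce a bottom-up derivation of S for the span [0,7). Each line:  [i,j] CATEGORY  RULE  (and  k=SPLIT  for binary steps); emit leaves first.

[0,7] S   <
  [0,2] N   >
    [0,1] "park" : N/NP
    [1,2] "some" : NP
  [2,7] S\N   <
    [2,6] N   <
      [2,3] "under" : NP
      [3,6] N\NP   <
        [3,4] "gave" : PP\N
        [4,6] (N\NP)\(PP\N)   <
          [4,5] "found" : S
          [5,6] "liked" : ((N\NP)\(PP\N))\S
    [6,7] "a" : (S\N)\N

[0,1] N/NP  lex  "park"
[1,2] NP  lex  "some"
[0,2] N  >  k=1
[2,3] NP  lex  "under"
[3,4] PP\N  lex  "gave"
[4,5] S  lex  "found"
[5,6] ((N\NP)\(PP\N))\S  lex  "liked"
[4,6] (N\NP)\(PP\N)  <  k=5
[3,6] N\NP  <  k=4
[2,6] N  <  k=3
[6,7] (S\N)\N  lex  "a"
[2,7] S\N  <  k=6
[0,7] S  <  k=2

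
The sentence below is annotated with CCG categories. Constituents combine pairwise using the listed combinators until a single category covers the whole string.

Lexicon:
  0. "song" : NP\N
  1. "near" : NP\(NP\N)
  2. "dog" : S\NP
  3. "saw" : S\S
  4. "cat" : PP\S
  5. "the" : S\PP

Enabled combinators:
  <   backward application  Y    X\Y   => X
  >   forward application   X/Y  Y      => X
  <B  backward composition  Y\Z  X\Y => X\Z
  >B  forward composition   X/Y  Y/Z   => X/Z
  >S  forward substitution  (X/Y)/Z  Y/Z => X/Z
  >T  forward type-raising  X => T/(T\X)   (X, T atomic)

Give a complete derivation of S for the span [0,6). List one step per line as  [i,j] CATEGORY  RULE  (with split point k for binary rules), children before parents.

[0,1] NP\N  lex  "song"
[1,2] NP\(NP\N)  lex  "near"
[0,2] NP  <  k=1
[2,3] S\NP  lex  "dog"
[3,4] S\S  lex  "saw"
[4,5] PP\S  lex  "cat"
[5,6] S\PP  lex  "the"
[4,6] S\S  <B  k=5
[3,6] S\S  <B  k=4
[2,6] S\NP  <B  k=3
[0,6] S  <  k=2

[0,6] S   <
  [0,2] NP   <
    [0,1] "song" : NP\N
    [1,2] "near" : NP\(NP\N)
  [2,6] S\NP   <B
    [2,3] "dog" : S\NP
    [3,6] S\S   <B
      [3,4] "saw" : S\S
      [4,6] S\S   <B
        [4,5] "cat" : PP\S
        [5,6] "the" : S\PP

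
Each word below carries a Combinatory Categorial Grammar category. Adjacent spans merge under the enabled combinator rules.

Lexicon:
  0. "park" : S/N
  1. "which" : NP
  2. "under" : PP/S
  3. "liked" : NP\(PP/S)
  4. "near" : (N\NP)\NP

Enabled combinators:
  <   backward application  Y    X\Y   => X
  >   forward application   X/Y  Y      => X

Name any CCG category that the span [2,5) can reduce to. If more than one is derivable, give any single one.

N\NP

[0,5] S   >
  [0,1] "park" : S/N
  [1,5] N   <
    [1,2] "which" : NP
    [2,5] N\NP   <
      [2,4] NP   <
        [2,3] "under" : PP/S
        [3,4] "liked" : NP\(PP/S)
      [4,5] "near" : (N\NP)\NP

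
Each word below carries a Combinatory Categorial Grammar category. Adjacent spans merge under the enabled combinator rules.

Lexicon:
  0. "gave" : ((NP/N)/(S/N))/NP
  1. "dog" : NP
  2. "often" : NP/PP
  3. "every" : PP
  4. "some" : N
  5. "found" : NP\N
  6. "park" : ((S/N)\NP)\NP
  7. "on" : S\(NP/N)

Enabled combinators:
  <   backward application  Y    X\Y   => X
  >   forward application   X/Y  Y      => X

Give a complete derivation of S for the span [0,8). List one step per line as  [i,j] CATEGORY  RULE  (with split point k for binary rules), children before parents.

[0,8] S   <
  [0,7] NP/N   >
    [0,2] (NP/N)/(S/N)   >
      [0,1] "gave" : ((NP/N)/(S/N))/NP
      [1,2] "dog" : NP
    [2,7] S/N   <
      [2,4] NP   >
        [2,3] "often" : NP/PP
        [3,4] "every" : PP
      [4,7] (S/N)\NP   <
        [4,6] NP   <
          [4,5] "some" : N
          [5,6] "found" : NP\N
        [6,7] "park" : ((S/N)\NP)\NP
  [7,8] "on" : S\(NP/N)

[0,1] ((NP/N)/(S/N))/NP  lex  "gave"
[1,2] NP  lex  "dog"
[0,2] (NP/N)/(S/N)  >  k=1
[2,3] NP/PP  lex  "often"
[3,4] PP  lex  "every"
[2,4] NP  >  k=3
[4,5] N  lex  "some"
[5,6] NP\N  lex  "found"
[4,6] NP  <  k=5
[6,7] ((S/N)\NP)\NP  lex  "park"
[4,7] (S/N)\NP  <  k=6
[2,7] S/N  <  k=4
[0,7] NP/N  >  k=2
[7,8] S\(NP/N)  lex  "on"
[0,8] S  <  k=7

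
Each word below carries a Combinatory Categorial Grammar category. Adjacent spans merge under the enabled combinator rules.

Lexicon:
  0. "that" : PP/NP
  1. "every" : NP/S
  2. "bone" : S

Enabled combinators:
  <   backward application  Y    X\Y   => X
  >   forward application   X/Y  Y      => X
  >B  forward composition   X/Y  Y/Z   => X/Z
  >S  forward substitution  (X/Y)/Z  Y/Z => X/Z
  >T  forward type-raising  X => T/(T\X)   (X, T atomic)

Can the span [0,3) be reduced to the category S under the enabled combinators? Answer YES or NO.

NO

PP/NP NP/S S
CKY chart[0,3] = {N/(N\PP), NP/(NP\PP), PP, PP/(NP\NP), PP/(PP\PP), PP/(S\S), S/(S\PP)}; S ∉ chart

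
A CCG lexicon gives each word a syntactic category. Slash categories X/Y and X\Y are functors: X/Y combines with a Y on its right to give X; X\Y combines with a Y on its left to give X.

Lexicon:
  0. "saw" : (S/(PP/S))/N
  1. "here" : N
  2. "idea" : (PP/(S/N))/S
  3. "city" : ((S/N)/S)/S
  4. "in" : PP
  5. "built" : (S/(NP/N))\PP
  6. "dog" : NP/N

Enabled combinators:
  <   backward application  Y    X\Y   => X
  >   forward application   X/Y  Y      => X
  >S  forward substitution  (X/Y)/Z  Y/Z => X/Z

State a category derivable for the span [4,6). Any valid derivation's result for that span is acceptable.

S/(NP/N)

[0,7] S   >
  [0,2] S/(PP/S)   >
    [0,1] "saw" : (S/(PP/S))/N
    [1,2] "here" : N
  [2,7] PP/S   >S
    [2,3] "idea" : (PP/(S/N))/S
    [3,7] (S/N)/S   >
      [3,4] "city" : ((S/N)/S)/S
      [4,7] S   >
        [4,6] S/(NP/N)   <
          [4,5] "in" : PP
          [5,6] "built" : (S/(NP/N))\PP
        [6,7] "dog" : NP/N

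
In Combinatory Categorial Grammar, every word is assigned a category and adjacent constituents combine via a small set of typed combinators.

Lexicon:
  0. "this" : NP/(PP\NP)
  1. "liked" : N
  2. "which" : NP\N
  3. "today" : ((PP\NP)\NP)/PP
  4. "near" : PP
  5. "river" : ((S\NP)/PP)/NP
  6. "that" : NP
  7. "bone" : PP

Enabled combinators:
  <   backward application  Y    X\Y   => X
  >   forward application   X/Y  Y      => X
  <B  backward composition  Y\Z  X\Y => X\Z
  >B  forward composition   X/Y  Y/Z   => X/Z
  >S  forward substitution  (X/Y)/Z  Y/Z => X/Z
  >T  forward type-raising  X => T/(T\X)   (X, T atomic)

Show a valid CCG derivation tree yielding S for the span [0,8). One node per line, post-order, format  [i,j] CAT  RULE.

[0,8] S   <
  [0,5] NP   >
    [0,1] "this" : NP/(PP\NP)
    [1,5] PP\NP   <
      [1,3] NP   <
        [1,2] "liked" : N
        [2,3] "which" : NP\N
      [3,5] (PP\NP)\NP   >
        [3,4] "today" : ((PP\NP)\NP)/PP
        [4,5] "near" : PP
  [5,8] S\NP   >
    [5,7] (S\NP)/PP   >
      [5,6] "river" : ((S\NP)/PP)/NP
      [6,7] "that" : NP
    [7,8] "bone" : PP

[0,1] NP/(PP\NP)  lex  "this"
[1,2] N  lex  "liked"
[2,3] NP\N  lex  "which"
[1,3] NP  <  k=2
[3,4] ((PP\NP)\NP)/PP  lex  "today"
[4,5] PP  lex  "near"
[3,5] (PP\NP)\NP  >  k=4
[1,5] PP\NP  <  k=3
[0,5] NP  >  k=1
[5,6] ((S\NP)/PP)/NP  lex  "river"
[6,7] NP  lex  "that"
[5,7] (S\NP)/PP  >  k=6
[7,8] PP  lex  "bone"
[5,8] S\NP  >  k=7
[0,8] S  <  k=5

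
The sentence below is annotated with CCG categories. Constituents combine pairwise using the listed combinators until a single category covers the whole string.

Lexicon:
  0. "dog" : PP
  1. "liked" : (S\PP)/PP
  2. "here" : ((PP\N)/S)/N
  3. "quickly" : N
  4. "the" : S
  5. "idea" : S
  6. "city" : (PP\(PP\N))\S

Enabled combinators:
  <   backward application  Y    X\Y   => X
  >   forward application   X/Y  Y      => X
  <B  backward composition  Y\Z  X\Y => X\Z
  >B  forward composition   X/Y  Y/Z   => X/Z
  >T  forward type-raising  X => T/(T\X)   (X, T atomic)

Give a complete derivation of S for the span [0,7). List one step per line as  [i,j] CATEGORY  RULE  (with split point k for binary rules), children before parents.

[0,1] PP  lex  "dog"
[1,2] (S\PP)/PP  lex  "liked"
[2,3] ((PP\N)/S)/N  lex  "here"
[3,4] N  lex  "quickly"
[2,4] (PP\N)/S  >  k=3
[4,5] S  lex  "the"
[2,5] PP\N  >  k=4
[5,6] S  lex  "idea"
[6,7] (PP\(PP\N))\S  lex  "city"
[5,7] PP\(PP\N)  <  k=6
[2,7] PP  <  k=5
[1,7] S\PP  >  k=2
[0,7] S  <  k=1

[0,7] S   <
  [0,1] "dog" : PP
  [1,7] S\PP   >
    [1,2] "liked" : (S\PP)/PP
    [2,7] PP   <
      [2,5] PP\N   >
        [2,4] (PP\N)/S   >
          [2,3] "here" : ((PP\N)/S)/N
          [3,4] "quickly" : N
        [4,5] "the" : S
      [5,7] PP\(PP\N)   <
        [5,6] "idea" : S
        [6,7] "city" : (PP\(PP\N))\S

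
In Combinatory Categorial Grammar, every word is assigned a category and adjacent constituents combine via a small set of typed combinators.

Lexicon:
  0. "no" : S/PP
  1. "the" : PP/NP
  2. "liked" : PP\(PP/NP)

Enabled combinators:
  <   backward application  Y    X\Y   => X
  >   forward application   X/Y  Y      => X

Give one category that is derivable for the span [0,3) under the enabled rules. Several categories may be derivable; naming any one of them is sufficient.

S

[0,3] S   >
  [0,1] "no" : S/PP
  [1,3] PP   <
    [1,2] "the" : PP/NP
    [2,3] "liked" : PP\(PP/NP)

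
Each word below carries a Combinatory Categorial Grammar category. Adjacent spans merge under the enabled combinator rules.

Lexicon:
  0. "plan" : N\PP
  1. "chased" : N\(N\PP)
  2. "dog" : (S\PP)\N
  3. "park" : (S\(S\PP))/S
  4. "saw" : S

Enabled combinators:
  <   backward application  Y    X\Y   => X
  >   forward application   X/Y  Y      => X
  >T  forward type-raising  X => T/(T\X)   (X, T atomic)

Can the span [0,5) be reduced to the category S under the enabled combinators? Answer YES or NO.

YES

[0,5] S   <
  [0,3] S\PP   <
    [0,2] N   <
      [0,1] "plan" : N\PP
      [1,2] "chased" : N\(N\PP)
    [2,3] "dog" : (S\PP)\N
  [3,5] S\(S\PP)   >
    [3,4] "park" : (S\(S\PP))/S
    [4,5] "saw" : S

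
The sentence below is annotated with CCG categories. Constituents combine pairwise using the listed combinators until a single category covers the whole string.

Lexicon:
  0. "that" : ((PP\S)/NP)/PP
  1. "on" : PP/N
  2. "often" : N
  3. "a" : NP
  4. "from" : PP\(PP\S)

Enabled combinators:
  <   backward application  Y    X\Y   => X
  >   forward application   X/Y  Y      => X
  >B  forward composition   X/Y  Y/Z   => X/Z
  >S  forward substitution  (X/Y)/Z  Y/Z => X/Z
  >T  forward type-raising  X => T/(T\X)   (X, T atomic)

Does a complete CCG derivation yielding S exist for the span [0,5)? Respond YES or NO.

((PP\S)/NP)/PP PP/N N NP PP\(PP\S)
CKY chart[0,5] = {N/(N\PP), NP/(NP\PP), PP, PP/(PP\PP), S/(S\PP)}; S ∉ chart

NO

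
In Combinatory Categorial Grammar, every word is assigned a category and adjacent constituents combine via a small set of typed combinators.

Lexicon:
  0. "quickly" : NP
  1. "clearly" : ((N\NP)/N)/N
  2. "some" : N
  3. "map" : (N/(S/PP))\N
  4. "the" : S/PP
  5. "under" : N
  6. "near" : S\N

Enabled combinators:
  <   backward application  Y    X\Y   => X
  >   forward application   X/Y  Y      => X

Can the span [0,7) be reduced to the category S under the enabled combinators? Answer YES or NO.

YES

[0,7] S   <
  [0,6] N   <
    [0,1] "quickly" : NP
    [1,6] N\NP   >
      [1,5] (N\NP)/N   >
        [1,2] "clearly" : ((N\NP)/N)/N
        [2,5] N   >
          [2,4] N/(S/PP)   <
            [2,3] "some" : N
            [3,4] "map" : (N/(S/PP))\N
          [4,5] "the" : S/PP
      [5,6] "under" : N
  [6,7] "near" : S\N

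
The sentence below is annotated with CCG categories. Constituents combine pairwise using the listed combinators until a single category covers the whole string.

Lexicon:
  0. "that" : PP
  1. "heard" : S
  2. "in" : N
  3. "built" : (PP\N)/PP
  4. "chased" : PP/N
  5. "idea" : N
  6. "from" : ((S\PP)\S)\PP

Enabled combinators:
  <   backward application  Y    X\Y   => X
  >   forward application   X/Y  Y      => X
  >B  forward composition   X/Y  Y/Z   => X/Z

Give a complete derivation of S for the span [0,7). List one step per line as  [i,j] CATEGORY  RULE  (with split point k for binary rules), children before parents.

[0,1] PP  lex  "that"
[1,2] S  lex  "heard"
[2,3] N  lex  "in"
[3,4] (PP\N)/PP  lex  "built"
[4,5] PP/N  lex  "chased"
[5,6] N  lex  "idea"
[4,6] PP  >  k=5
[3,6] PP\N  >  k=4
[2,6] PP  <  k=3
[6,7] ((S\PP)\S)\PP  lex  "from"
[2,7] (S\PP)\S  <  k=6
[1,7] S\PP  <  k=2
[0,7] S  <  k=1

[0,7] S   <
  [0,1] "that" : PP
  [1,7] S\PP   <
    [1,2] "heard" : S
    [2,7] (S\PP)\S   <
      [2,6] PP   <
        [2,3] "in" : N
        [3,6] PP\N   >
          [3,4] "built" : (PP\N)/PP
          [4,6] PP   >
            [4,5] "chased" : PP/N
            [5,6] "idea" : N
      [6,7] "from" : ((S\PP)\S)\PP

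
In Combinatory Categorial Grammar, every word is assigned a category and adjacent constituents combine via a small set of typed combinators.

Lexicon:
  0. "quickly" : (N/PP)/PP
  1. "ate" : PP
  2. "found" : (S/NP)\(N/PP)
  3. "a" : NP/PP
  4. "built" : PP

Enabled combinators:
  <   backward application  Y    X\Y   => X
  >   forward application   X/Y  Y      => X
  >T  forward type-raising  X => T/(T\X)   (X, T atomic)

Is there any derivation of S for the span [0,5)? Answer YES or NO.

[0,5] S   >
  [0,3] S/NP   <
    [0,2] N/PP   >
      [0,1] "quickly" : (N/PP)/PP
      [1,2] "ate" : PP
    [2,3] "found" : (S/NP)\(N/PP)
  [3,5] NP   >
    [3,4] "a" : NP/PP
    [4,5] "built" : PP

YES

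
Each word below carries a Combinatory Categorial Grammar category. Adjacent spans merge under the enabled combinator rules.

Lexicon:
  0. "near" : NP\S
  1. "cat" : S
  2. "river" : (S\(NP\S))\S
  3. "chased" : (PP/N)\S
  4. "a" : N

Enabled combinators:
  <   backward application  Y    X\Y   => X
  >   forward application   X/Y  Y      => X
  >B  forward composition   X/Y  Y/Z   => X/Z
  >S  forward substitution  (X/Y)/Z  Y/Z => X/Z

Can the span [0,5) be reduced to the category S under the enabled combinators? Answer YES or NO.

NO

NP\S S (S\(NP\S))\S (PP/N)\S N
CKY chart[0,5] = {PP}; S ∉ chart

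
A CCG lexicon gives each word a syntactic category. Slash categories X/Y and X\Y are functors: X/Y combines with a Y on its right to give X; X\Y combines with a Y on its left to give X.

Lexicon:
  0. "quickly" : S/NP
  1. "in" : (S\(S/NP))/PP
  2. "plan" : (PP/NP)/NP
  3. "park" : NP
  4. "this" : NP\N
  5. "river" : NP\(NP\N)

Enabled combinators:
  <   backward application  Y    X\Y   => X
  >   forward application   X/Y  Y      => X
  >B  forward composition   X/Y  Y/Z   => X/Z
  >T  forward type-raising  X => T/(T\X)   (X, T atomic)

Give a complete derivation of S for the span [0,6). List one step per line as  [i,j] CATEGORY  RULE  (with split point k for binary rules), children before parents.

[0,1] S/NP  lex  "quickly"
[1,2] (S\(S/NP))/PP  lex  "in"
[2,3] (PP/NP)/NP  lex  "plan"
[3,4] NP  lex  "park"
[2,4] PP/NP  >  k=3
[4,5] NP\N  lex  "this"
[5,6] NP\(NP\N)  lex  "river"
[4,6] NP  <  k=5
[2,6] PP  >  k=4
[1,6] S\(S/NP)  >  k=2
[0,6] S  <  k=1

[0,6] S   <
  [0,1] "quickly" : S/NP
  [1,6] S\(S/NP)   >
    [1,2] "in" : (S\(S/NP))/PP
    [2,6] PP   >
      [2,4] PP/NP   >
        [2,3] "plan" : (PP/NP)/NP
        [3,4] "park" : NP
      [4,6] NP   <
        [4,5] "this" : NP\N
        [5,6] "river" : NP\(NP\N)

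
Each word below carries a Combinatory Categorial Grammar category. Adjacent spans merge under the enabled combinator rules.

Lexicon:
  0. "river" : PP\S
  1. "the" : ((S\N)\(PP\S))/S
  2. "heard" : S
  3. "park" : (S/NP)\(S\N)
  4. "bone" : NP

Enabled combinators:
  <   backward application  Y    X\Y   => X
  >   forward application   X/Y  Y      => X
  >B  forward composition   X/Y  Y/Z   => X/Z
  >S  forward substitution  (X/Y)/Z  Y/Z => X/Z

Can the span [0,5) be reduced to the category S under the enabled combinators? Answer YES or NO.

[0,5] S   >
  [0,4] S/NP   <
    [0,3] S\N   <
      [0,1] "river" : PP\S
      [1,3] (S\N)\(PP\S)   >
        [1,2] "the" : ((S\N)\(PP\S))/S
        [2,3] "heard" : S
    [3,4] "park" : (S/NP)\(S\N)
  [4,5] "bone" : NP

YES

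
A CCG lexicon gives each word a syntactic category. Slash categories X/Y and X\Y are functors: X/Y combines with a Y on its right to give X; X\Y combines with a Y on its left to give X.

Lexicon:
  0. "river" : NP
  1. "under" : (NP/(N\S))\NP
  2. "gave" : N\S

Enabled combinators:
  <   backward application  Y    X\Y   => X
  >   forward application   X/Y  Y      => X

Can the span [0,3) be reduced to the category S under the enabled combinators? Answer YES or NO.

NO

NP (NP/(N\S))\NP N\S
CKY chart[0,3] = {NP}; S ∉ chart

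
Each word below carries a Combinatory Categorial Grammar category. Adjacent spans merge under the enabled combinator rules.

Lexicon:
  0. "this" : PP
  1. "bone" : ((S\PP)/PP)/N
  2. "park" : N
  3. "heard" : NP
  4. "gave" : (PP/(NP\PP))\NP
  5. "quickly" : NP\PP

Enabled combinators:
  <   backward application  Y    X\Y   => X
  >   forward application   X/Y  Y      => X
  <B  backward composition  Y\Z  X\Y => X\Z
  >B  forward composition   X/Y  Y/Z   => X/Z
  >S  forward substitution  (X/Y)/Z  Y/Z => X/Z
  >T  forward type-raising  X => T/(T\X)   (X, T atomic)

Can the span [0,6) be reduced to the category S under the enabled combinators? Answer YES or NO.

[0,6] S   >
  [0,1] S/(S\PP)   >T
    [0,1] "this" : PP
  [1,6] S\PP   >
    [1,3] (S\PP)/PP   >
      [1,2] "bone" : ((S\PP)/PP)/N
      [2,3] "park" : N
    [3,6] PP   >
      [3,5] PP/(NP\PP)   <
        [3,4] "heard" : NP
        [4,5] "gave" : (PP/(NP\PP))\NP
      [5,6] "quickly" : NP\PP

YES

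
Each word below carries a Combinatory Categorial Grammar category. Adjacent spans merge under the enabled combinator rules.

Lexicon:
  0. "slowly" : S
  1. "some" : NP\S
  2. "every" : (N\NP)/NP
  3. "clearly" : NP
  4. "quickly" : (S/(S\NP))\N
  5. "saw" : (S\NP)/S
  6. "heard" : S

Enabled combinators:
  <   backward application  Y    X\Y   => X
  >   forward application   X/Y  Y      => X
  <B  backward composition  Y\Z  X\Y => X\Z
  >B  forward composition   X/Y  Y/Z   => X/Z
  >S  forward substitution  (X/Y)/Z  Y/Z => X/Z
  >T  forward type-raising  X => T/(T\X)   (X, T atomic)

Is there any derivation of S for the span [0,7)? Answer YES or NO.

YES

[0,7] S   >
  [0,5] S/(S\NP)   <
    [0,4] N   >
      [0,1] N/(N\S)   >T
        [0,1] "slowly" : S
      [1,4] N\S   <B
        [1,2] "some" : NP\S
        [2,4] N\NP   >
          [2,3] "every" : (N\NP)/NP
          [3,4] "clearly" : NP
    [4,5] "quickly" : (S/(S\NP))\N
  [5,7] S\NP   >
    [5,6] "saw" : (S\NP)/S
    [6,7] "heard" : S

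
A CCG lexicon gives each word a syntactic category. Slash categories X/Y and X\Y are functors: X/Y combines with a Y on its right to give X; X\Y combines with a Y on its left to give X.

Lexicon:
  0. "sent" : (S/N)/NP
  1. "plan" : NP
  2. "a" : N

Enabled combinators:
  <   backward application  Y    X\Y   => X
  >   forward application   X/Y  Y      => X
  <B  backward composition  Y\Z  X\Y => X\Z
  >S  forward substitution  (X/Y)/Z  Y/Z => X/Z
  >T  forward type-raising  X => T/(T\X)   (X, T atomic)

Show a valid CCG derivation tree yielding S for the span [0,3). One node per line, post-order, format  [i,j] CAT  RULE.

[0,1] (S/N)/NP  lex  "sent"
[1,2] NP  lex  "plan"
[0,2] S/N  >  k=1
[2,3] N  lex  "a"
[0,3] S  >  k=2

[0,3] S   >
  [0,2] S/N   >
    [0,1] "sent" : (S/N)/NP
    [1,2] "plan" : NP
  [2,3] "a" : N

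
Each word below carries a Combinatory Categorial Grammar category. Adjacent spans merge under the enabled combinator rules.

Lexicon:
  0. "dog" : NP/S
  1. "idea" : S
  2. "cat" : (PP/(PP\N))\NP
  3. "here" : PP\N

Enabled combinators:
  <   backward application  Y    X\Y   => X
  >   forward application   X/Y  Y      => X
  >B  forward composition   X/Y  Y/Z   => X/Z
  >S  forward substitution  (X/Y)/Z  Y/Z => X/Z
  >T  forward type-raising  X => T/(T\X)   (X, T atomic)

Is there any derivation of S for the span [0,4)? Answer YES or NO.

NP/S S (PP/(PP\N))\NP PP\N
CKY chart[0,4] = {N/(N\PP), NP/(NP\PP), PP, PP/(PP\PP), S/(S\PP)}; S ∉ chart

NO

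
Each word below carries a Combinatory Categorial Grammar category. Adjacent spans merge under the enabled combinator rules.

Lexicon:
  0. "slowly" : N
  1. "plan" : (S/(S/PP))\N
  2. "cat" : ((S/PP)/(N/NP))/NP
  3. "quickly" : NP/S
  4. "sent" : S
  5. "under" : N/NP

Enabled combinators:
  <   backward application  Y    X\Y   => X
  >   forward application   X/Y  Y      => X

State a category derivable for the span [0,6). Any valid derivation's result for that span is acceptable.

[0,6] S   >
  [0,2] S/(S/PP)   <
    [0,1] "slowly" : N
    [1,2] "plan" : (S/(S/PP))\N
  [2,6] S/PP   >
    [2,5] (S/PP)/(N/NP)   >
      [2,3] "cat" : ((S/PP)/(N/NP))/NP
      [3,5] NP   >
        [3,4] "quickly" : NP/S
        [4,5] "sent" : S
    [5,6] "under" : N/NP

S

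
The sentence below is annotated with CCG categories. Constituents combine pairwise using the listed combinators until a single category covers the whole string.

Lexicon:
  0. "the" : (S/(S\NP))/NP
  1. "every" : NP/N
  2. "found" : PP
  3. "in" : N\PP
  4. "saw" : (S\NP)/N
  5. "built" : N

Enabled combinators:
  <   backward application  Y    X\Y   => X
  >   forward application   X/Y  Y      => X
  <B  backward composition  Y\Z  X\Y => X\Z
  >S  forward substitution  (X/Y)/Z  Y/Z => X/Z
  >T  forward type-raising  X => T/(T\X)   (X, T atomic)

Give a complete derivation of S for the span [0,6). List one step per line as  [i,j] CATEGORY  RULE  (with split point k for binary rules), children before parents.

[0,1] (S/(S\NP))/NP  lex  "the"
[1,2] NP/N  lex  "every"
[2,3] PP  lex  "found"
[2,3] N/(N\PP)  >T
[3,4] N\PP  lex  "in"
[2,4] N  >  k=3
[1,4] NP  >  k=2
[0,4] S/(S\NP)  >  k=1
[4,5] (S\NP)/N  lex  "saw"
[5,6] N  lex  "built"
[4,6] S\NP  >  k=5
[0,6] S  >  k=4

[0,6] S   >
  [0,4] S/(S\NP)   >
    [0,1] "the" : (S/(S\NP))/NP
    [1,4] NP   >
      [1,2] "every" : NP/N
      [2,4] N   >
        [2,3] N/(N\PP)   >T
          [2,3] "found" : PP
        [3,4] "in" : N\PP
  [4,6] S\NP   >
    [4,5] "saw" : (S\NP)/N
    [5,6] "built" : N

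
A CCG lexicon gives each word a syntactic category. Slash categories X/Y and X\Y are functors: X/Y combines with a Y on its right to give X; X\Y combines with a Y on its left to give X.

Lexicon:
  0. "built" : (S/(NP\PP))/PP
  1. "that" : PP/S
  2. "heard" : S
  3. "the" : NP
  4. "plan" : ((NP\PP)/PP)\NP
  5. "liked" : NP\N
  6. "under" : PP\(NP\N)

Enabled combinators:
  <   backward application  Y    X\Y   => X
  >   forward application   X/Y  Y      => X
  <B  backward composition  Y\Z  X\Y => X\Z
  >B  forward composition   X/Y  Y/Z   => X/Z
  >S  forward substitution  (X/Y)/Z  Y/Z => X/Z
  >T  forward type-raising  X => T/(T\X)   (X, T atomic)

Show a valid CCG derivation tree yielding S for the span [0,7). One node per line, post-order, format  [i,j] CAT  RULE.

[0,1] (S/(NP\PP))/PP  lex  "built"
[1,2] PP/S  lex  "that"
[2,3] S  lex  "heard"
[1,3] PP  >  k=2
[0,3] S/(NP\PP)  >  k=1
[3,4] NP  lex  "the"
[4,5] ((NP\PP)/PP)\NP  lex  "plan"
[3,5] (NP\PP)/PP  <  k=4
[5,6] NP\N  lex  "liked"
[6,7] PP\(NP\N)  lex  "under"
[5,7] PP  <  k=6
[3,7] NP\PP  >  k=5
[0,7] S  >  k=3

[0,7] S   >
  [0,3] S/(NP\PP)   >
    [0,1] "built" : (S/(NP\PP))/PP
    [1,3] PP   >
      [1,2] "that" : PP/S
      [2,3] "heard" : S
  [3,7] NP\PP   >
    [3,5] (NP\PP)/PP   <
      [3,4] "the" : NP
      [4,5] "plan" : ((NP\PP)/PP)\NP
    [5,7] PP   <
      [5,6] "liked" : NP\N
      [6,7] "under" : PP\(NP\N)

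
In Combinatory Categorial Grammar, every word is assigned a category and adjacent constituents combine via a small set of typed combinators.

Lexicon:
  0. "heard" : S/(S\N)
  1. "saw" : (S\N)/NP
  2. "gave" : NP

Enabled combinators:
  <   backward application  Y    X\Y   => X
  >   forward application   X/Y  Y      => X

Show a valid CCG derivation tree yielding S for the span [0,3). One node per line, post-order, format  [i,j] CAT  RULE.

[0,3] S   >
  [0,1] "heard" : S/(S\N)
  [1,3] S\N   >
    [1,2] "saw" : (S\N)/NP
    [2,3] "gave" : NP

[0,1] S/(S\N)  lex  "heard"
[1,2] (S\N)/NP  lex  "saw"
[2,3] NP  lex  "gave"
[1,3] S\N  >  k=2
[0,3] S  >  k=1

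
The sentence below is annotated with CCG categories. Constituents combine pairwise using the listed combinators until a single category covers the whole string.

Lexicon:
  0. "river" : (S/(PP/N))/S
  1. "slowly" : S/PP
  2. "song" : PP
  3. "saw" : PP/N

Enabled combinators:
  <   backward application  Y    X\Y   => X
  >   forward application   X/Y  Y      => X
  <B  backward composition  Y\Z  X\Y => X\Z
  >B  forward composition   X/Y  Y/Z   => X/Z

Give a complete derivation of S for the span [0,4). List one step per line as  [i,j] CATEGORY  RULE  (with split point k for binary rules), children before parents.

[0,4] S   >
  [0,3] S/(PP/N)   >
    [0,1] "river" : (S/(PP/N))/S
    [1,3] S   >
      [1,2] "slowly" : S/PP
      [2,3] "song" : PP
  [3,4] "saw" : PP/N

[0,1] (S/(PP/N))/S  lex  "river"
[1,2] S/PP  lex  "slowly"
[2,3] PP  lex  "song"
[1,3] S  >  k=2
[0,3] S/(PP/N)  >  k=1
[3,4] PP/N  lex  "saw"
[0,4] S  >  k=3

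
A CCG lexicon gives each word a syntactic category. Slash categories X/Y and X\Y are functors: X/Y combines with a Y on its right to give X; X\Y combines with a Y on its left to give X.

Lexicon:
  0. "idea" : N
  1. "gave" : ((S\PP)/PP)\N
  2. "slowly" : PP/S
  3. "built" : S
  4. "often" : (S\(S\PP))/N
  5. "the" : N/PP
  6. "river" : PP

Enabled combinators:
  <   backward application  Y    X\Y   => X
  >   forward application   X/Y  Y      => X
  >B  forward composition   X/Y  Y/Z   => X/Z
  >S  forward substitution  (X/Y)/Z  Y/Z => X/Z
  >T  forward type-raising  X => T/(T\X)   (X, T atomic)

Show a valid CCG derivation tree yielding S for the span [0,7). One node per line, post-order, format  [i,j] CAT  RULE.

[0,7] S   <
  [0,4] S\PP   >
    [0,2] (S\PP)/PP   <
      [0,1] "idea" : N
      [1,2] "gave" : ((S\PP)/PP)\N
    [2,4] PP   >
      [2,3] "slowly" : PP/S
      [3,4] "built" : S
  [4,7] S\(S\PP)   >
    [4,5] "often" : (S\(S\PP))/N
    [5,7] N   >
      [5,6] "the" : N/PP
      [6,7] "river" : PP

[0,1] N  lex  "idea"
[1,2] ((S\PP)/PP)\N  lex  "gave"
[0,2] (S\PP)/PP  <  k=1
[2,3] PP/S  lex  "slowly"
[3,4] S  lex  "built"
[2,4] PP  >  k=3
[0,4] S\PP  >  k=2
[4,5] (S\(S\PP))/N  lex  "often"
[5,6] N/PP  lex  "the"
[6,7] PP  lex  "river"
[5,7] N  >  k=6
[4,7] S\(S\PP)  >  k=5
[0,7] S  <  k=4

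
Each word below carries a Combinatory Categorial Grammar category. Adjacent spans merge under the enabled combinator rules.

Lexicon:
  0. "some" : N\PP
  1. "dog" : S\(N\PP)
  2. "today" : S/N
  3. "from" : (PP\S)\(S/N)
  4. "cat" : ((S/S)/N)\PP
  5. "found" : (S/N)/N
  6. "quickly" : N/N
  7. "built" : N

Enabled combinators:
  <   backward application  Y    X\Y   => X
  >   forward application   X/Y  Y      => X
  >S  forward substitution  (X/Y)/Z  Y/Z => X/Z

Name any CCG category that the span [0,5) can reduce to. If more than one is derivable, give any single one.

[0,8] S   >
  [0,7] S/N   >S
    [0,5] (S/S)/N   <
      [0,4] PP   <
        [0,2] S   <
          [0,1] "some" : N\PP
          [1,2] "dog" : S\(N\PP)
        [2,4] PP\S   <
          [2,3] "today" : S/N
          [3,4] "from" : (PP\S)\(S/N)
      [4,5] "cat" : ((S/S)/N)\PP
    [5,7] S/N   >S
      [5,6] "found" : (S/N)/N
      [6,7] "quickly" : N/N
  [7,8] "built" : N

(S/S)/N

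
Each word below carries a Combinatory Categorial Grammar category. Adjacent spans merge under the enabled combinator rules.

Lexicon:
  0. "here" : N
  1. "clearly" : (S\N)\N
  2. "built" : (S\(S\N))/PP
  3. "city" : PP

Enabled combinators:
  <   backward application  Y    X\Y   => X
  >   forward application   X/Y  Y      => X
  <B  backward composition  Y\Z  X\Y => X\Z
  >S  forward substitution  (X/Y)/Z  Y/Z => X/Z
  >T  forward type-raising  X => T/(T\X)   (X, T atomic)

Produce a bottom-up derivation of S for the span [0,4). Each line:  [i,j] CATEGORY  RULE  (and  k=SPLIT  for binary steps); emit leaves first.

[0,4] S   <
  [0,2] S\N   <
    [0,1] "here" : N
    [1,2] "clearly" : (S\N)\N
  [2,4] S\(S\N)   >
    [2,3] "built" : (S\(S\N))/PP
    [3,4] "city" : PP

[0,1] N  lex  "here"
[1,2] (S\N)\N  lex  "clearly"
[0,2] S\N  <  k=1
[2,3] (S\(S\N))/PP  lex  "built"
[3,4] PP  lex  "city"
[2,4] S\(S\N)  >  k=3
[0,4] S  <  k=2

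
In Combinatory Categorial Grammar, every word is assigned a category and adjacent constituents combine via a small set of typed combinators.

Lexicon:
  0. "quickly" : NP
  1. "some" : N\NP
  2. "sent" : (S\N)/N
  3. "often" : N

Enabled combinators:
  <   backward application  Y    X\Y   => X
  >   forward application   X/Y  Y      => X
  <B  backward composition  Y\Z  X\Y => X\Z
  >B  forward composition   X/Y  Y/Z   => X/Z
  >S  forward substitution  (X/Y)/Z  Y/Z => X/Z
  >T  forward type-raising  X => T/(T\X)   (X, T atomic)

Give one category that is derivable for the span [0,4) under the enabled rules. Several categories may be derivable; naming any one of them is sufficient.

[0,4] S   <
  [0,2] N   <
    [0,1] "quickly" : NP
    [1,2] "some" : N\NP
  [2,4] S\N   >
    [2,3] "sent" : (S\N)/N
    [3,4] "often" : N

S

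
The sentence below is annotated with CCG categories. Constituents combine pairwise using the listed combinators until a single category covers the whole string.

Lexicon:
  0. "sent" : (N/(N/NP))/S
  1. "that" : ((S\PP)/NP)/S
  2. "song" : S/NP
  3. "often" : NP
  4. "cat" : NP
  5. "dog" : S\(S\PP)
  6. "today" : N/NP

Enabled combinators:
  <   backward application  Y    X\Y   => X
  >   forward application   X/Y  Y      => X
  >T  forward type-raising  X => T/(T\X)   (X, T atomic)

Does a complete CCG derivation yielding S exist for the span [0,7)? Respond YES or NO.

NO

(N/(N/NP))/S ((S\PP)/NP)/S S/NP NP NP S\(S\PP) N/NP
CKY chart[0,7] = {N, N/(N\N), NP/(NP\N), PP/(PP\N), S/(S\N)}; S ∉ chart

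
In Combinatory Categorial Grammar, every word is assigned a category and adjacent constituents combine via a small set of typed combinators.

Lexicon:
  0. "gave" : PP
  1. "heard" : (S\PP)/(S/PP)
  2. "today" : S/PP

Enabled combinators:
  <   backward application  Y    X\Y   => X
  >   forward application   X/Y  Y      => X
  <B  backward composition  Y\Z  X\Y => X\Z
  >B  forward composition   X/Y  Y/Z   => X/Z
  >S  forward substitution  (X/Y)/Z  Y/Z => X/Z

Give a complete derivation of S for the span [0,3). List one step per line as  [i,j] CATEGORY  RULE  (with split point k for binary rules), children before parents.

[0,3] S   <
  [0,1] "gave" : PP
  [1,3] S\PP   >
    [1,2] "heard" : (S\PP)/(S/PP)
    [2,3] "today" : S/PP

[0,1] PP  lex  "gave"
[1,2] (S\PP)/(S/PP)  lex  "heard"
[2,3] S/PP  lex  "today"
[1,3] S\PP  >  k=2
[0,3] S  <  k=1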